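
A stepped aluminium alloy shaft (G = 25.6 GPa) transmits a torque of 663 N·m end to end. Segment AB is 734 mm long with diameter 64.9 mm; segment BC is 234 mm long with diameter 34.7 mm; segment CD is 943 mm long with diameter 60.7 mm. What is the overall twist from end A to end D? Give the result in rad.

0.0718 rad

J_AB = π(0.0649)⁴/32 = 1.74×10^-6 m⁴; J_BC = π(0.0347)⁴/32 = 1.42×10^-7 m⁴; J_CD = π(0.0607)⁴/32 = 1.33×10^-6 m⁴.
θ = (T/G)·Σ L_i/J_i = (663.0/25.6×10⁹)·(0.734/1.74×10^-6 + 0.234/1.42×10^-7 + 0.943/1.33×10^-6) = 0.07182 rad.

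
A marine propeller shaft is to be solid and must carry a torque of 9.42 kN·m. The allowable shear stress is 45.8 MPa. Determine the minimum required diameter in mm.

For a solid shaft τ_max = 16T/(πd³), so d = (16T/(π τ_allow))^(1/3) = (16·9420/(π·4.58×10^7))^(1/3) = 0.1016 m.

102 mm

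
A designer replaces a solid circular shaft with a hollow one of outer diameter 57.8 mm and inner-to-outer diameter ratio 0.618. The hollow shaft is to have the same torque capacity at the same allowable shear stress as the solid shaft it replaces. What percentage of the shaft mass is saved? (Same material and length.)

31.3 %

Equal τ_max and T ⇒ the solid shaft needs d_s³ = d_o³(1−k⁴), so d_s = 57.8·(1−0.618⁴)^(1/3) = 54.84 mm.
Area ratio A_h/A_s = d_o²(1−k²)/d_s² = (1−k²)/(1−k⁴)^(2/3) = 0.6866.
Mass saving = 1 − 0.6866 = 31.3 %.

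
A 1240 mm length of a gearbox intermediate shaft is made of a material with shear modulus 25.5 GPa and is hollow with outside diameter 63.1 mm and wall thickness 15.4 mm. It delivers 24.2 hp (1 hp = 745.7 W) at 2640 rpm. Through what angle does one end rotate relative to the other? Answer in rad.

ω = 2π·2640/60 = 276.5 rad/s, so T = P/ω = 24.2×745.7 / 276.5 = 65.28 N·m.
J = π(d_o⁴ − d_i⁴)/32 = π(0.0631⁴ − 0.0323⁴)/32 = 1.450×10^-6 m⁴.
θ = T·L/(G·J) = 65.28 × 1.24 / (25.5×10⁹ × 1.450×10^-6) = 2.190×10^-3 rad.

0.00219 rad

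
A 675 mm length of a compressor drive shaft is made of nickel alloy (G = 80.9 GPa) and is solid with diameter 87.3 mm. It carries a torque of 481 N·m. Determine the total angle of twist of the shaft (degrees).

0.0403°

J = πd⁴/32 = π(0.0873)⁴/32 = 5.702×10^-6 m⁴.
θ = T·L/(G·J) = 481.0 × 0.675 / (80.9×10⁹ × 5.702×10^-6) = 7.038×10^-4 rad.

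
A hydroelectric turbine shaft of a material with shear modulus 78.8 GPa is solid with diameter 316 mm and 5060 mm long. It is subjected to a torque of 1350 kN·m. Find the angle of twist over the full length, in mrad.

J = πd⁴/32 = π(0.316)⁴/32 = 9.789×10^-4 m⁴.
θ = T·L/(G·J) = 1.350e6 × 5.06 / (78.8×10⁹ × 9.789×10^-4) = 0.08855 rad.

88.6 mrad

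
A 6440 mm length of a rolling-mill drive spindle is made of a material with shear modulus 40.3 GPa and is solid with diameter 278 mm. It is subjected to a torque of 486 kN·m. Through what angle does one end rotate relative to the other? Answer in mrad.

J = πd⁴/32 = π(0.278)⁴/32 = 5.864×10^-4 m⁴.
θ = T·L/(G·J) = 486000 × 6.44 / (40.3×10⁹ × 5.864×10^-4) = 0.1324 rad.

132 mrad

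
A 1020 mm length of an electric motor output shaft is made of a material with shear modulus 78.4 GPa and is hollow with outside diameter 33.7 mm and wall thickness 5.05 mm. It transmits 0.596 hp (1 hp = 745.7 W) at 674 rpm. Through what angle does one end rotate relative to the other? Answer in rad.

8.52e-4 rad

ω = 2π·674/60 = 70.58 rad/s, so T = P/ω = 0.596×745.7 / 70.58 = 6.297 N·m.
J = π(d_o⁴ − d_i⁴)/32 = π(0.0337⁴ − 0.0236⁴)/32 = 9.617×10^-8 m⁴.
θ = T·L/(G·J) = 6.297 × 1.02 / (78.4×10⁹ × 9.617×10^-8) = 8.518×10^-4 rad.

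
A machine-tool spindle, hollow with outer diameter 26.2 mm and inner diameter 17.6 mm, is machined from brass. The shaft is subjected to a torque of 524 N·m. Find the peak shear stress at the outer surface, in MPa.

186 MPa

J = π(d_o⁴ − d_i⁴)/32 = π(0.0262⁴ − 0.0176⁴)/32 = 3.684×10^-8 m⁴.
τ_max = T·r/J = 524.0 × 0.0131 / 3.684×10^-8 = 1.863×10^8 Pa.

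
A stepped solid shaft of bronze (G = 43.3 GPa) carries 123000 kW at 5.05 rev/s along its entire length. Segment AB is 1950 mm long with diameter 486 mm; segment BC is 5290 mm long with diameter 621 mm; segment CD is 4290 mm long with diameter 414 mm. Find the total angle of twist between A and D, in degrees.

11.3°

ω = 2π·5.05 = 31.73 rad/s, so T = P/ω = 123000×10³ / 31.73 = 3.876e6 N·m.
J_AB = π(0.486)⁴/32 = 5.48×10^-3 m⁴; J_BC = π(0.621)⁴/32 = 0.0146 m⁴; J_CD = π(0.414)⁴/32 = 2.88×10^-3 m⁴.
θ = (T/G)·Σ L_i/J_i = (3.876e6/43.3×10⁹)·(1.95/5.48×10^-3 + 5.29/0.0146 + 4.29/2.88×10^-3) = 0.1975 rad.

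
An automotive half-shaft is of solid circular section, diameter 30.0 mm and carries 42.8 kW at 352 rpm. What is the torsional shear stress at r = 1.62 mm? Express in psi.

ω = 2π·352/60 = 36.86 rad/s, so T = P/ω = 42.8×10³ / 36.86 = 1161 N·m.
J = πd⁴/32 = π(0.0300)⁴/32 = 7.952×10^-8 m⁴.
Shear stress varies linearly with radius: τ = T·r/J = 1161 × 0.00162 / 7.952×10^-8 = 2.365×10^7 Pa.

3430 psi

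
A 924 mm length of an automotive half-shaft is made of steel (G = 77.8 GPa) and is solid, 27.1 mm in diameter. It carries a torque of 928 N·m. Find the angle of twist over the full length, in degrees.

J = πd⁴/32 = π(0.0271)⁴/32 = 5.295×10^-8 m⁴.
θ = T·L/(G·J) = 928.0 × 0.924 / (77.8×10⁹ × 5.295×10^-8) = 0.2081 rad.

11.9°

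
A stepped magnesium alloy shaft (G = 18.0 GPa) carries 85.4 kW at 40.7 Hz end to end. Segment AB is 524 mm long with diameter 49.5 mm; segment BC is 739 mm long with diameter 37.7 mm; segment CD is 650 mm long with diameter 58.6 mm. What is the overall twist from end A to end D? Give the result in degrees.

ω = 2π·40.7 = 255.7 rad/s, so T = P/ω = 85.4×10³ / 255.7 = 334.0 N·m.
J_AB = π(0.0495)⁴/32 = 5.89×10^-7 m⁴; J_BC = π(0.0377)⁴/32 = 1.98×10^-7 m⁴; J_CD = π(0.0586)⁴/32 = 1.16×10^-6 m⁴.
θ = (T/G)·Σ L_i/J_i = (334.0/18.0×10⁹)·(0.524/5.89×10^-7 + 0.739/1.98×10^-7 + 0.650/1.16×10^-6) = 0.09604 rad.

5.50°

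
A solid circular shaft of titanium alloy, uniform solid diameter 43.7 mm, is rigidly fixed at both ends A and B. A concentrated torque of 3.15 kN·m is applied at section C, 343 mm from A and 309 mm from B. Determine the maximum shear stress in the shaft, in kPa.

101000 kPa

With uniform GJ and both ends fixed, compatibility θ_AC = θ_CB gives T_A·a = T_B·b, together with T_A + T_B = T₀.
T_A = T₀·b/(a+b) = 3150·309/652.0 = 1493 N·m; T_B = 1657 N·m.
τ in each portion: τ_AC = 9.11×10^7 Pa, τ_CB = 1.01×10^8 Pa; maximum is in CB.
τ_max = T_CB·r/J = 1657·0.0219/3.58×10^-7 = 1.011×10^8 Pa.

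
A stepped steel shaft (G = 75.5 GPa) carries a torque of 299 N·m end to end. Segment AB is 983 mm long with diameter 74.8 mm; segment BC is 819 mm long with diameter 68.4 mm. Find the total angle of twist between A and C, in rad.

J_AB = π(0.0748)⁴/32 = 3.07×10^-6 m⁴; J_BC = π(0.0684)⁴/32 = 2.15×10^-6 m⁴.
θ = (T/G)·Σ L_i/J_i = (299.0/75.5×10⁹)·(0.983/3.07×10^-6 + 0.819/2.15×10^-6) = 2.776×10^-3 rad.

0.00278 rad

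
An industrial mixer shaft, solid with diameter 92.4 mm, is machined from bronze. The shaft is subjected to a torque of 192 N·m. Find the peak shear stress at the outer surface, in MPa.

1.24 MPa

J = πd⁴/32 = π(0.0924)⁴/32 = 7.156×10^-6 m⁴.
τ_max = T·r/J = 192.0 × 0.0462 / 7.156×10^-6 = 1.240×10^6 Pa.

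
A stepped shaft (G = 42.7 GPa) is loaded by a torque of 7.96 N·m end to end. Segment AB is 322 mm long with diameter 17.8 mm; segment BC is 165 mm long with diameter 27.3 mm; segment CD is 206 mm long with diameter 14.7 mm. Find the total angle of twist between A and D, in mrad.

15.0 mrad

J_AB = π(0.0178)⁴/32 = 9.86×10^-9 m⁴; J_BC = π(0.0273)⁴/32 = 5.45×10^-8 m⁴; J_CD = π(0.0147)⁴/32 = 4.58×10^-9 m⁴.
θ = (T/G)·Σ L_i/J_i = (7.960/42.7×10⁹)·(0.322/9.86×10^-9 + 0.165/5.45×10^-8 + 0.206/4.58×10^-9) = 0.01503 rad.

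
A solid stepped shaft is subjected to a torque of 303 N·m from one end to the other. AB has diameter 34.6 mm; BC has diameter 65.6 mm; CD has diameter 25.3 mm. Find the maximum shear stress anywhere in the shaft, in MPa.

Under the same torque, τ_max = 16T/(πd³) is largest where d is smallest — segment CD (d = 25.3 mm).
τ_max = 16·303.0/(π·(0.0253)³) = 9.529×10^7 Pa.

95.3 MPa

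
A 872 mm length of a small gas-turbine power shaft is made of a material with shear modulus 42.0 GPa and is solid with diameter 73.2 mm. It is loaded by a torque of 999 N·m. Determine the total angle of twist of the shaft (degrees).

0.422°

J = πd⁴/32 = π(0.0732)⁴/32 = 2.819×10^-6 m⁴.
θ = T·L/(G·J) = 999.0 × 0.872 / (42.0×10⁹ × 2.819×10^-6) = 7.358×10^-3 rad.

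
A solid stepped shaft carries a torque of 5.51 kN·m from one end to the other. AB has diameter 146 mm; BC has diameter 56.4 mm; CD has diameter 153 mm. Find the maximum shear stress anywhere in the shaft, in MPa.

156 MPa

Under the same torque, τ_max = 16T/(πd³) is largest where d is smallest — segment BC (d = 56.4 mm).
τ_max = 16·5510/(π·(0.0564)³) = 1.564×10^8 Pa.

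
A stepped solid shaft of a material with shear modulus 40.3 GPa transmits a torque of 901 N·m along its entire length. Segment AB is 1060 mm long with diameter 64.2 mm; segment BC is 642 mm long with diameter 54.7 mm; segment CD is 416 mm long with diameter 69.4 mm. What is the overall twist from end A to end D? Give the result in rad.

0.0346 rad

J_AB = π(0.0642)⁴/32 = 1.67×10^-6 m⁴; J_BC = π(0.0547)⁴/32 = 8.79×10^-7 m⁴; J_CD = π(0.0694)⁴/32 = 2.28×10^-6 m⁴.
θ = (T/G)·Σ L_i/J_i = (901.0/40.3×10⁹)·(1.06/1.67×10^-6 + 0.642/8.79×10^-7 + 0.416/2.28×10^-6) = 0.03462 rad.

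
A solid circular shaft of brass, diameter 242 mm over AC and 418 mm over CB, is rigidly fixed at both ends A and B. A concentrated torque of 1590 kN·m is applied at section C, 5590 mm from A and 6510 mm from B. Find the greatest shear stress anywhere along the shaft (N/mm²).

98.0 N/mm²

Compatibility: T_A·a/J_AC = T_B·b/J_CB with T_A + T_B = T₀.
J_AC = 3.37×10^-4 m⁴, J_CB = 3.00×10^-3 m⁴, so T_A = T₀·(J_AC/a)/((J_AC/a)+(J_CB/b)) = 184000 N·m, T_B = 1.406e6 N·m.
τ in each portion: τ_AC = 6.61×10^7 Pa, τ_CB = 9.80×10^7 Pa; maximum is in CB.
τ_max = T_CB·r/J = 1.406e6·0.209/3.00×10^-3 = 9.805×10^7 Pa.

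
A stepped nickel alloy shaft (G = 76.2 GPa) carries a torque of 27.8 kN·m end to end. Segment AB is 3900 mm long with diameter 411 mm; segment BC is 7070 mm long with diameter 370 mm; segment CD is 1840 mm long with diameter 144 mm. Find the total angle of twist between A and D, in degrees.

J_AB = π(0.411)⁴/32 = 2.80×10^-3 m⁴; J_BC = π(0.370)⁴/32 = 1.84×10^-3 m⁴; J_CD = π(0.144)⁴/32 = 4.22×10^-5 m⁴.
θ = (T/G)·Σ L_i/J_i = (27800/76.2×10⁹)·(3.90/2.80×10^-3 + 7.07/1.84×10^-3 + 1.84/4.22×10^-5) = 0.01781 rad.

1.02°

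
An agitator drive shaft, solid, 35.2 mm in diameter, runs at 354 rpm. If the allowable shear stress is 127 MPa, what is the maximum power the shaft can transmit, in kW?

J = πd⁴/32 = π(0.0352)⁴/32 = 1.507×10^-7 m⁴.
T_max = τ_allow·J/r = 1.27×10^8 × 1.507×10^-7 / 0.0176 = 1088 N·m.
ω = 2π·354/60 = 37.07 rad/s, so P_max = T_max·ω = 4.032×10^4 W.

40.3 kW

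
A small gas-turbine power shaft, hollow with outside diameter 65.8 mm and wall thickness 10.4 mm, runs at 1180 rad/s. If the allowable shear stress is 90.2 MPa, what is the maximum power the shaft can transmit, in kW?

J = π(d_o⁴ − d_i⁴)/32 = π(0.0658⁴ − 0.0450⁴)/32 = 1.438×10^-6 m⁴.
T_max = τ_allow·J/r = 9.02×10^7 × 1.438×10^-6 / 0.0329 = 3942 N·m.
ω = 1180 rad/s, so P_max = T_max·ω = 4.651×10^6 W.

4650 kW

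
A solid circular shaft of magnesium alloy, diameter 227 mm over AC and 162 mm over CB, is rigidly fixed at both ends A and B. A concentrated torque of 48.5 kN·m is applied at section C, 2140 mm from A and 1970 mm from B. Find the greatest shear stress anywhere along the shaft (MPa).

16.5 MPa

Compatibility: T_A·a/J_AC = T_B·b/J_CB with T_A + T_B = T₀.
J_AC = 2.61×10^-4 m⁴, J_CB = 6.76×10^-5 m⁴, so T_A = T₀·(J_AC/a)/((J_AC/a)+(J_CB/b)) = 37840 N·m, T_B = 10660 N·m.
τ in each portion: τ_AC = 1.65×10^7 Pa, τ_CB = 1.28×10^7 Pa; maximum is in AC.
τ_max = T_AC·r/J = 37840·0.114/2.61×10^-4 = 1.647×10^7 Pa.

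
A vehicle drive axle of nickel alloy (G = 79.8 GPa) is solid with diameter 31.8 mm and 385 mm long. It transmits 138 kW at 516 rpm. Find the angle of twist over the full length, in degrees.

7.03°

ω = 2π·516/60 = 54.04 rad/s, so T = P/ω = 138×10³ / 54.04 = 2554 N·m.
J = πd⁴/32 = π(0.0318)⁴/32 = 1.004×10^-7 m⁴.
θ = T·L/(G·J) = 2554 × 0.385 / (79.8×10⁹ × 1.004×10^-7) = 0.1227 rad.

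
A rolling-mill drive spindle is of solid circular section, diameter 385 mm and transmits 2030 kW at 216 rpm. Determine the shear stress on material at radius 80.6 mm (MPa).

ω = 2π·216/60 = 22.62 rad/s, so T = P/ω = 2030×10³ / 22.62 = 89750 N·m.
J = πd⁴/32 = π(0.385)⁴/32 = 2.157×10^-3 m⁴.
Shear stress varies linearly with radius: τ = T·r/J = 89750 × 0.0806 / 2.157×10^-3 = 3.354×10^6 Pa.

3.35 MPa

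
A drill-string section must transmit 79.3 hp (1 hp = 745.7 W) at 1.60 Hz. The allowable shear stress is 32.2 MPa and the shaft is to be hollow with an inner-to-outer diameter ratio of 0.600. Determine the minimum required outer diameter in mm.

102 mm

ω = 2π·1.60 = 10.05 rad/s, so T = P/ω = 79.3×745.7 / 10.05 = 5882 N·m.
For a hollow shaft with d_i/d_o = 0.600: τ_max = 16T/(π d_o³ (1−k⁴)), so d_o = [16T/(π τ_allow (1−k⁴))]^(1/3) = [16·5882/(π·3.22×10^7·0.8704)]^(1/3) = 0.1022 m.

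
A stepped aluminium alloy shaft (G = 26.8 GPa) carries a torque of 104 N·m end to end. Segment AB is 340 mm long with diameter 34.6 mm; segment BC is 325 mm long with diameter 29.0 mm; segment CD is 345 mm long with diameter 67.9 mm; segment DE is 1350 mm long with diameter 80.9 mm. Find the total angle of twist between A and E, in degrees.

J_AB = π(0.0346)⁴/32 = 1.41×10^-7 m⁴; J_BC = π(0.0290)⁴/32 = 6.94×10^-8 m⁴; J_CD = π(0.0679)⁴/32 = 2.09×10^-6 m⁴; J_DE = π(0.0809)⁴/32 = 4.21×10^-6 m⁴.
θ = (T/G)·Σ L_i/J_i = (104.0/26.8×10⁹)·(0.340/1.41×10^-7 + 0.325/6.94×10^-8 + 0.345/2.09×10^-6 + 1.35/4.21×10^-6) = 0.02943 rad.

1.69°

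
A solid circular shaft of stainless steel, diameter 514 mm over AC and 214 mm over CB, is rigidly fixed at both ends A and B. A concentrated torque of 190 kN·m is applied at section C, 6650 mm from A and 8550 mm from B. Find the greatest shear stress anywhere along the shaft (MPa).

6.96 MPa

Compatibility: T_A·a/J_AC = T_B·b/J_CB with T_A + T_B = T₀.
J_AC = 6.85×10^-3 m⁴, J_CB = 2.06×10^-4 m⁴, so T_A = T₀·(J_AC/a)/((J_AC/a)+(J_CB/b)) = 185700 N·m, T_B = 4339 N·m.
τ in each portion: τ_AC = 6.96×10^6 Pa, τ_CB = 2.25×10^6 Pa; maximum is in AC.
τ_max = T_AC·r/J = 185700·0.257/6.85×10^-3 = 6.963×10^6 Pa.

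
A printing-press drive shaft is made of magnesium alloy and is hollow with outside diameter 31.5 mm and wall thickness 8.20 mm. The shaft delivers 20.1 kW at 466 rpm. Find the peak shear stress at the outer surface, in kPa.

70900 kPa

ω = 2π·466/60 = 48.80 rad/s, so T = P/ω = 20.1×10³ / 48.80 = 411.9 N·m.
J = π(d_o⁴ − d_i⁴)/32 = π(0.0315⁴ − 0.0151⁴)/32 = 9.155×10^-8 m⁴.
τ_max = T·r/J = 411.9 × 0.0158 / 9.155×10^-8 = 7.086×10^7 Pa.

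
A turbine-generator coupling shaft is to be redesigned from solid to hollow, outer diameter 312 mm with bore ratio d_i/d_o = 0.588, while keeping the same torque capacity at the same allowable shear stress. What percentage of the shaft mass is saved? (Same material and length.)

Equal τ_max and T ⇒ the solid shaft needs d_s³ = d_o³(1−k⁴), so d_s = 312·(1−0.588⁴)^(1/3) = 299.0 mm.
Area ratio A_h/A_s = d_o²(1−k²)/d_s² = (1−k²)/(1−k⁴)^(2/3) = 0.7122.
Mass saving = 1 − 0.7122 = 28.8 %.

28.8 %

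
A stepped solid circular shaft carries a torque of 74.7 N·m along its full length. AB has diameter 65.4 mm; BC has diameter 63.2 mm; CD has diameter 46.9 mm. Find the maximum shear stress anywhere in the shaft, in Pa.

3.69e6 Pa

Under the same torque, τ_max = 16T/(πd³) is largest where d is smallest — segment CD (d = 46.9 mm).
τ_max = 16·74.70/(π·(0.0469)³) = 3.688×10^6 Pa.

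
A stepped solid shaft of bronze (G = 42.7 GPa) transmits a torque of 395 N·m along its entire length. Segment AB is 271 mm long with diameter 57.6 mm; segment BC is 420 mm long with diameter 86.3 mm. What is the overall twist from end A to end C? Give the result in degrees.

0.174°

J_AB = π(0.0576)⁴/32 = 1.08×10^-6 m⁴; J_BC = π(0.0863)⁴/32 = 5.45×10^-6 m⁴.
θ = (T/G)·Σ L_i/J_i = (395.0/42.7×10⁹)·(0.271/1.08×10^-6 + 0.420/5.45×10^-6) = 3.033×10^-3 rad.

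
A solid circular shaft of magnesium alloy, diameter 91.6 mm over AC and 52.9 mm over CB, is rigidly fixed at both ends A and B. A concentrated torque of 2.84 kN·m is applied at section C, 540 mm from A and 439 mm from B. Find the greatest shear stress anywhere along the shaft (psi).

Compatibility: T_A·a/J_AC = T_B·b/J_CB with T_A + T_B = T₀.
J_AC = 6.91×10^-6 m⁴, J_CB = 7.69×10^-7 m⁴, so T_A = T₀·(J_AC/a)/((J_AC/a)+(J_CB/b)) = 2498 N·m, T_B = 341.8 N·m.
τ in each portion: τ_AC = 1.66×10^7 Pa, τ_CB = 1.18×10^7 Pa; maximum is in AC.
τ_max = T_AC·r/J = 2498·0.0458/6.91×10^-6 = 1.655×10^7 Pa.

2400 psi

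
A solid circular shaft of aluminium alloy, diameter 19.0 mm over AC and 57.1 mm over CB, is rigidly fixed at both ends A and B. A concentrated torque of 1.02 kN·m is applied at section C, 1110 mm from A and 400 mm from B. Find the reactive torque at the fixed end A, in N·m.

4.49 N·m

Compatibility: T_A·a/J_AC = T_B·b/J_CB with T_A + T_B = T₀.
J_AC = 1.28×10^-8 m⁴, J_CB = 1.04×10^-6 m⁴, so T_A = T₀·(J_AC/a)/((J_AC/a)+(J_CB/b)) = 4.486 N·m, T_B = 1016 N·m.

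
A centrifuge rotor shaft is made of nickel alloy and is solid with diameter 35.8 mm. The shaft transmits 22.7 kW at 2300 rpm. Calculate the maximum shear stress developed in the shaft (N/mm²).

ω = 2π·2300/60 = 240.9 rad/s, so T = P/ω = 22.7×10³ / 240.9 = 94.25 N·m.
J = πd⁴/32 = π(0.0358)⁴/32 = 1.613×10^-7 m⁴.
τ_max = T·r/J = 94.25 × 0.0179 / 1.613×10^-7 = 1.046×10^7 Pa.

10.5 N/mm²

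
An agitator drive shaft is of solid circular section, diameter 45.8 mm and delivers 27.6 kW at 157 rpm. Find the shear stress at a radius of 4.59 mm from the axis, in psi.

ω = 2π·157/60 = 16.44 rad/s, so T = P/ω = 27.6×10³ / 16.44 = 1679 N·m.
J = πd⁴/32 = π(0.0458)⁴/32 = 4.320×10^-7 m⁴.
Shear stress varies linearly with radius: τ = T·r/J = 1679 × 0.00459 / 4.320×10^-7 = 1.784×10^7 Pa.

2590 psi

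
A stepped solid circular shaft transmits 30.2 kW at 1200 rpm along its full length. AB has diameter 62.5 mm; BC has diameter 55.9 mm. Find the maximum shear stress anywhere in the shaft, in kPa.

ω = 2π·1200/60 = 125.7 rad/s, so T = P/ω = 30.2×10³ / 125.7 = 240.3 N·m.
Under the same torque, τ_max = 16T/(πd³) is largest where d is smallest — segment BC (d = 55.9 mm).
τ_max = 16·240.3/(π·(0.0559)³) = 7.007×10^6 Pa.

7010 kPa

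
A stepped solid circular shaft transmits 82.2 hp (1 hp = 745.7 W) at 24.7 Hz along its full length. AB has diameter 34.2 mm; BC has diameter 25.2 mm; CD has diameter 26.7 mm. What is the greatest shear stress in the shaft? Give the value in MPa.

ω = 2π·24.7 = 155.2 rad/s, so T = P/ω = 82.2×745.7 / 155.2 = 395.0 N·m.
Under the same torque, τ_max = 16T/(πd³) is largest where d is smallest — segment BC (d = 25.2 mm).
τ_max = 16·395.0/(π·(0.0252)³) = 1.257×10^8 Pa.

126 MPa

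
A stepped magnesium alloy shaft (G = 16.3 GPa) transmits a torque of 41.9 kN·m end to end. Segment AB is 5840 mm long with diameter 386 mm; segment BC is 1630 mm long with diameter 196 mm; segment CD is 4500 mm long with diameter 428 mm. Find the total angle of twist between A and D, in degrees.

2.25°

J_AB = π(0.386)⁴/32 = 2.18×10^-3 m⁴; J_BC = π(0.196)⁴/32 = 1.45×10^-4 m⁴; J_CD = π(0.428)⁴/32 = 3.29×10^-3 m⁴.
θ = (T/G)·Σ L_i/J_i = (41900/16.3×10⁹)·(5.84/2.18×10^-3 + 1.63/1.45×10^-4 + 4.50/3.29×10^-3) = 0.03932 rad.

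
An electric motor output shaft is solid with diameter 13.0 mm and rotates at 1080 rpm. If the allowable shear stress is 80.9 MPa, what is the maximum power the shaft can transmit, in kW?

3.95 kW

J = πd⁴/32 = π(0.0130)⁴/32 = 2.804×10^-9 m⁴.
T_max = τ_allow·J/r = 8.09×10^7 × 2.804×10^-9 / 0.00650 = 34.90 N·m.
ω = 2π·1080/60 = 113.1 rad/s, so P_max = T_max·ω = 3947 W.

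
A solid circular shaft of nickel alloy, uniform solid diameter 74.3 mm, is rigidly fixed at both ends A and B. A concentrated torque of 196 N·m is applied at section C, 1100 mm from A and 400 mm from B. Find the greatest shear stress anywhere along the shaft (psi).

259 psi

With uniform GJ and both ends fixed, compatibility θ_AC = θ_CB gives T_A·a = T_B·b, together with T_A + T_B = T₀.
T_A = T₀·b/(a+b) = 196.0·400/1500 = 52.27 N·m; T_B = 143.7 N·m.
τ in each portion: τ_AC = 6.49×10^5 Pa, τ_CB = 1.78×10^6 Pa; maximum is in CB.
τ_max = T_CB·r/J = 143.7·0.0371/2.99×10^-6 = 1.785×10^6 Pa.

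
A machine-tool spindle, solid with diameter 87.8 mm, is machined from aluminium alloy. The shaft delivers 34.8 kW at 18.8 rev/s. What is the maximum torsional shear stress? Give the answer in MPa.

2.22 MPa

ω = 2π·18.8 = 118.1 rad/s, so T = P/ω = 34.8×10³ / 118.1 = 294.6 N·m.
J = πd⁴/32 = π(0.0878)⁴/32 = 5.834×10^-6 m⁴.
τ_max = T·r/J = 294.6 × 0.0439 / 5.834×10^-6 = 2.217×10^6 Pa.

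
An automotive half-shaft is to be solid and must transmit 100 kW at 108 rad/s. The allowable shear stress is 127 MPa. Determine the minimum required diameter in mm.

ω = 108 rad/s, so T = P/ω = 100×10³ / 108.0 = 925.9 N·m.
For a solid shaft τ_max = 16T/(πd³), so d = (16T/(π τ_allow))^(1/3) = (16·925.9/(π·1.27×10^8))^(1/3) = 0.03336 m.

33.4 mm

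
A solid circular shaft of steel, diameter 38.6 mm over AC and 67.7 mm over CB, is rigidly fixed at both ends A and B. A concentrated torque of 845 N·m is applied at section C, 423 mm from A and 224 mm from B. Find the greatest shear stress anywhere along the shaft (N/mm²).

13.1 N/mm²

Compatibility: T_A·a/J_AC = T_B·b/J_CB with T_A + T_B = T₀.
J_AC = 2.18×10^-7 m⁴, J_CB = 2.06×10^-6 m⁴, so T_A = T₀·(J_AC/a)/((J_AC/a)+(J_CB/b)) = 44.78 N·m, T_B = 800.2 N·m.
τ in each portion: τ_AC = 3.97×10^6 Pa, τ_CB = 1.31×10^7 Pa; maximum is in CB.
τ_max = T_CB·r/J = 800.2·0.0338/2.06×10^-6 = 1.313×10^7 Pa.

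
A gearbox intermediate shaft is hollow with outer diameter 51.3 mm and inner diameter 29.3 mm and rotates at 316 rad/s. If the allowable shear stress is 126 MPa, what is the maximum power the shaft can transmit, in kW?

943 kW

J = π(d_o⁴ − d_i⁴)/32 = π(0.0513⁴ − 0.0293⁴)/32 = 6.076×10^-7 m⁴.
T_max = τ_allow·J/r = 1.26×10^8 × 6.076×10^-7 / 0.0256 = 2985 N·m.
ω = 316 rad/s, so P_max = T_max·ω = 9.431×10^5 W.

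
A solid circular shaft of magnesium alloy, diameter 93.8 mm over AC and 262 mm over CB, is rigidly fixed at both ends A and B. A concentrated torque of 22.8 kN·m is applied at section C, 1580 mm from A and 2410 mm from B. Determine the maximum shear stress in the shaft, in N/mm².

6.30 N/mm²

Compatibility: T_A·a/J_AC = T_B·b/J_CB with T_A + T_B = T₀.
J_AC = 7.60×10^-6 m⁴, J_CB = 4.63×10^-4 m⁴, so T_A = T₀·(J_AC/a)/((J_AC/a)+(J_CB/b)) = 557.4 N·m, T_B = 22240 N·m.
τ in each portion: τ_AC = 3.44×10^6 Pa, τ_CB = 6.30×10^6 Pa; maximum is in CB.
τ_max = T_CB·r/J = 22240·0.131/4.63×10^-4 = 6.299×10^6 Pa.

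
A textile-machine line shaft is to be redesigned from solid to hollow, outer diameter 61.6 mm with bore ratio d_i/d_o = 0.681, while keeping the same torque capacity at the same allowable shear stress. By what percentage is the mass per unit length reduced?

37.0 %

Equal τ_max and T ⇒ the solid shaft needs d_s³ = d_o³(1−k⁴), so d_s = 61.6·(1−0.681⁴)^(1/3) = 56.82 mm.
Area ratio A_h/A_s = d_o²(1−k²)/d_s² = (1−k²)/(1−k⁴)^(2/3) = 0.6302.
Mass saving = 1 − 0.6302 = 37.0 %.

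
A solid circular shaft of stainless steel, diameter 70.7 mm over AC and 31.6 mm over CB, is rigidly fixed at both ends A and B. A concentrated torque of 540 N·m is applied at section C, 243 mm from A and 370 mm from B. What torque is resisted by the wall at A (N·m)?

Compatibility: T_A·a/J_AC = T_B·b/J_CB with T_A + T_B = T₀.
J_AC = 2.45×10^-6 m⁴, J_CB = 9.79×10^-8 m⁴, so T_A = T₀·(J_AC/a)/((J_AC/a)+(J_CB/b)) = 526.2 N·m, T_B = 13.79 N·m.

526 N·m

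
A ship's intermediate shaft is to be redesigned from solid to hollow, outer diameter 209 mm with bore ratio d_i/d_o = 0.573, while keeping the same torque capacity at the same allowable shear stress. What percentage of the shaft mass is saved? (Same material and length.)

27.5 %

Equal τ_max and T ⇒ the solid shaft needs d_s³ = d_o³(1−k⁴), so d_s = 209·(1−0.573⁴)^(1/3) = 201.2 mm.
Area ratio A_h/A_s = d_o²(1−k²)/d_s² = (1−k²)/(1−k⁴)^(2/3) = 0.7247.
Mass saving = 1 − 0.7247 = 27.5 %.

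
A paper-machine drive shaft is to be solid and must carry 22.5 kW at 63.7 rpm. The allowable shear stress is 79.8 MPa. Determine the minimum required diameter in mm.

ω = 2π·63.7/60 = 6.671 rad/s, so T = P/ω = 22.5×10³ / 6.671 = 3373 N·m.
For a solid shaft τ_max = 16T/(πd³), so d = (16T/(π τ_allow))^(1/3) = (16·3373/(π·7.98×10^7))^(1/3) = 0.05993 m.

59.9 mm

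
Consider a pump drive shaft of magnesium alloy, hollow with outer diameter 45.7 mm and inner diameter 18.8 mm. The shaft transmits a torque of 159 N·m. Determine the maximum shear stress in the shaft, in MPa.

8.73 MPa

J = π(d_o⁴ − d_i⁴)/32 = π(0.0457⁴ − 0.0188⁴)/32 = 4.160×10^-7 m⁴.
τ_max = T·r/J = 159.0 × 0.0229 / 4.160×10^-7 = 8.735×10^6 Pa.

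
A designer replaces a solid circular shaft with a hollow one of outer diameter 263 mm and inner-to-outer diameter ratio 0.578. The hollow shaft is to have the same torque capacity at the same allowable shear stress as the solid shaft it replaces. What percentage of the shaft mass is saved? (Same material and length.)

Equal τ_max and T ⇒ the solid shaft needs d_s³ = d_o³(1−k⁴), so d_s = 263·(1−0.578⁴)^(1/3) = 252.8 mm.
Area ratio A_h/A_s = d_o²(1−k²)/d_s² = (1−k²)/(1−k⁴)^(2/3) = 0.7206.
Mass saving = 1 − 0.7206 = 27.9 %.

27.9 %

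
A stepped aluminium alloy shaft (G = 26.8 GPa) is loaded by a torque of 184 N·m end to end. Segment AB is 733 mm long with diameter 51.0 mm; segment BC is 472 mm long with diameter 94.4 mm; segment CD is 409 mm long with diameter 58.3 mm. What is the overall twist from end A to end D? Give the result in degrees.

0.600°

J_AB = π(0.0510)⁴/32 = 6.64×10^-7 m⁴; J_BC = π(0.0944)⁴/32 = 7.80×10^-6 m⁴; J_CD = π(0.0583)⁴/32 = 1.13×10^-6 m⁴.
θ = (T/G)·Σ L_i/J_i = (184.0/26.8×10⁹)·(0.733/6.64×10^-7 + 0.472/7.80×10^-6 + 0.409/1.13×10^-6) = 0.01047 rad.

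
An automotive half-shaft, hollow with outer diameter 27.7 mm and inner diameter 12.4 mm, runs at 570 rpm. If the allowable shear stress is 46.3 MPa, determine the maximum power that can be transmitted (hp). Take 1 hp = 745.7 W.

14.8 hp

J = π(d_o⁴ − d_i⁴)/32 = π(0.0277⁴ − 0.0124⁴)/32 = 5.548×10^-8 m⁴.
T_max = τ_allow·J/r = 4.63×10^7 × 5.548×10^-8 / 0.0138 = 185.5 N·m.
ω = 2π·570/60 = 59.69 rad/s, so P_max = T_max·ω = 1.107×10^4 W.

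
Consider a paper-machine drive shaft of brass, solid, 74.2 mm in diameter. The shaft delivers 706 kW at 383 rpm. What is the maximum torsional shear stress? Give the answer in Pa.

2.19e8 Pa

ω = 2π·383/60 = 40.11 rad/s, so T = P/ω = 706×10³ / 40.11 = 17600 N·m.
J = πd⁴/32 = π(0.0742)⁴/32 = 2.976×10^-6 m⁴.
τ_max = T·r/J = 17600 × 0.0371 / 2.976×10^-6 = 2.195×10^8 Pa.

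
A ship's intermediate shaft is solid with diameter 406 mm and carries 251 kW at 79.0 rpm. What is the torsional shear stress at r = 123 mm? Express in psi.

203 psi

ω = 2π·79.0/60 = 8.273 rad/s, so T = P/ω = 251×10³ / 8.273 = 30340 N·m.
J = πd⁴/32 = π(0.406)⁴/32 = 2.667×10^-3 m⁴.
Shear stress varies linearly with radius: τ = T·r/J = 30340 × 0.123 / 2.667×10^-3 = 1.399×10^6 Pa.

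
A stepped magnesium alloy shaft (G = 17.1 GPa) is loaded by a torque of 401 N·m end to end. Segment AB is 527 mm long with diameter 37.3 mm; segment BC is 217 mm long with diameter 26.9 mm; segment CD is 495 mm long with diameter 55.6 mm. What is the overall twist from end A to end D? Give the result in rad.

J_AB = π(0.0373)⁴/32 = 1.90×10^-7 m⁴; J_BC = π(0.0269)⁴/32 = 5.14×10^-8 m⁴; J_CD = π(0.0556)⁴/32 = 9.38×10^-7 m⁴.
θ = (T/G)·Σ L_i/J_i = (401.0/17.1×10⁹)·(0.527/1.90×10^-7 + 0.217/5.14×10^-8 + 0.495/9.38×10^-7) = 0.1764 rad.

0.176 rad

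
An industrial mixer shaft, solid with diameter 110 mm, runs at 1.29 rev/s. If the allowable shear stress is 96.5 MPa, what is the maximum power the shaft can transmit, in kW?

204 kW

J = πd⁴/32 = π(0.110)⁴/32 = 1.437×10^-5 m⁴.
T_max = τ_allow·J/r = 9.65×10^7 × 1.437×10^-5 / 0.0550 = 25220 N·m.
ω = 2π·1.29 = 8.105 rad/s, so P_max = T_max·ω = 2.044×10^5 W.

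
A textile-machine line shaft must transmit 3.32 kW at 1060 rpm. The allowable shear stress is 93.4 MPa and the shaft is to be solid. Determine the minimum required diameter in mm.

11.8 mm

ω = 2π·1060/60 = 111.0 rad/s, so T = P/ω = 3.32×10³ / 111.0 = 29.91 N·m.
For a solid shaft τ_max = 16T/(πd³), so d = (16T/(π τ_allow))^(1/3) = (16·29.91/(π·9.34×10^7))^(1/3) = 0.01177 m.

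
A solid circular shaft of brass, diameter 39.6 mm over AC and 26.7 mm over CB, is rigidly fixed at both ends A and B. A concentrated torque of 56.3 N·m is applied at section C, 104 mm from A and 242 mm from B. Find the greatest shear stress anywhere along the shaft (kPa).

4240 kPa

Compatibility: T_A·a/J_AC = T_B·b/J_CB with T_A + T_B = T₀.
J_AC = 2.41×10^-7 m⁴, J_CB = 4.99×10^-8 m⁴, so T_A = T₀·(J_AC/a)/((J_AC/a)+(J_CB/b)) = 51.71 N·m, T_B = 4.592 N·m.
τ in each portion: τ_AC = 4.24×10^6 Pa, τ_CB = 1.23×10^6 Pa; maximum is in AC.
τ_max = T_AC·r/J = 51.71·0.0198/2.41×10^-7 = 4.241×10^6 Pa.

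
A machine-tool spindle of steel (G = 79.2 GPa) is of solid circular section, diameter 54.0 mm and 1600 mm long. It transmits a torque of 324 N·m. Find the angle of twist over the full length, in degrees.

0.449°

J = πd⁴/32 = π(0.0540)⁴/32 = 8.348×10^-7 m⁴.
θ = T·L/(G·J) = 324.0 × 1.60 / (79.2×10⁹ × 8.348×10^-7) = 7.841×10^-3 rad.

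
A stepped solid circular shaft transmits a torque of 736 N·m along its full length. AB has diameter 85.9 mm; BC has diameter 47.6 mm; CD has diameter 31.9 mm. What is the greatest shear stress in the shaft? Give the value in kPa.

Under the same torque, τ_max = 16T/(πd³) is largest where d is smallest — segment CD (d = 31.9 mm).
τ_max = 16·736.0/(π·(0.0319)³) = 1.155×10^8 Pa.

115000 kPa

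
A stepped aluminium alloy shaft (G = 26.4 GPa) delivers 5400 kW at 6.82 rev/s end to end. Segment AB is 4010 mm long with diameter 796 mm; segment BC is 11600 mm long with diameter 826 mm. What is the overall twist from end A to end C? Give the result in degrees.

0.0972°

ω = 2π·6.82 = 42.85 rad/s, so T = P/ω = 5400×10³ / 42.85 = 126000 N·m.
J_AB = π(0.796)⁴/32 = 0.0394 m⁴; J_BC = π(0.826)⁴/32 = 0.0457 m⁴.
θ = (T/G)·Σ L_i/J_i = (126000/26.4×10⁹)·(4.01/0.0394 + 11.6/0.0457) = 1.697×10^-3 rad.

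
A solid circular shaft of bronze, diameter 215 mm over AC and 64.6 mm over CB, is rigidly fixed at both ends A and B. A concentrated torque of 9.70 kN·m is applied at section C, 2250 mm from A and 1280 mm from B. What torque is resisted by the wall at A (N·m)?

Compatibility: T_A·a/J_AC = T_B·b/J_CB with T_A + T_B = T₀.
J_AC = 2.10×10^-4 m⁴, J_CB = 1.71×10^-6 m⁴, so T_A = T₀·(J_AC/a)/((J_AC/a)+(J_CB/b)) = 9563 N·m, T_B = 137.0 N·m.

9560 N·m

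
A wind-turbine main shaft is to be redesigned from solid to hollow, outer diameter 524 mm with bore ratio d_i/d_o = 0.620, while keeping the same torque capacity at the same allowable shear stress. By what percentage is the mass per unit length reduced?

Equal τ_max and T ⇒ the solid shaft needs d_s³ = d_o³(1−k⁴), so d_s = 524·(1−0.620⁴)^(1/3) = 496.8 mm.
Area ratio A_h/A_s = d_o²(1−k²)/d_s² = (1−k²)/(1−k⁴)^(2/3) = 0.6848.
Mass saving = 1 − 0.6848 = 31.5 %.

31.5 %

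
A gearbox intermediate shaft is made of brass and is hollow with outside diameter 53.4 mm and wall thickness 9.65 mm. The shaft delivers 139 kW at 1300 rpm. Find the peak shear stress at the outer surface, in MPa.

41.0 MPa

ω = 2π·1300/60 = 136.1 rad/s, so T = P/ω = 139×10³ / 136.1 = 1021 N·m.
J = π(d_o⁴ − d_i⁴)/32 = π(0.0534⁴ − 0.0341⁴)/32 = 6.656×10^-7 m⁴.
τ_max = T·r/J = 1021 × 0.0267 / 6.656×10^-7 = 4.096×10^7 Pa.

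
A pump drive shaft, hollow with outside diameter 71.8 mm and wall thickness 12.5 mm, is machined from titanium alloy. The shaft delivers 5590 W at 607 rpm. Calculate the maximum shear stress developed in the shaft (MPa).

1.48 MPa

ω = 2π·607/60 = 63.56 rad/s, so T = P/ω = 5590 / 63.56 = 87.94 N·m.
J = π(d_o⁴ − d_i⁴)/32 = π(0.0718⁴ − 0.0468⁴)/32 = 2.138×10^-6 m⁴.
τ_max = T·r/J = 87.94 × 0.0359 / 2.138×10^-6 = 1.477×10^6 Pa.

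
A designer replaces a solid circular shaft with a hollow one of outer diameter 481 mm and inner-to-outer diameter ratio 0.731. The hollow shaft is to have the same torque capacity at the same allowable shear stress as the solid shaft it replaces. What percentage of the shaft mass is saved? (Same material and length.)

Equal τ_max and T ⇒ the solid shaft needs d_s³ = d_o³(1−k⁴), so d_s = 481·(1−0.731⁴)^(1/3) = 430.0 mm.
Area ratio A_h/A_s = d_o²(1−k²)/d_s² = (1−k²)/(1−k⁴)^(2/3) = 0.5826.
Mass saving = 1 − 0.5826 = 41.7 %.

41.7 %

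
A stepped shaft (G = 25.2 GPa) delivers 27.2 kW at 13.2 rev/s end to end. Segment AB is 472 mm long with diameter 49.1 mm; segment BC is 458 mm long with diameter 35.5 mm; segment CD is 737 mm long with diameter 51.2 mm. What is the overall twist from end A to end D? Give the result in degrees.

ω = 2π·13.2 = 82.94 rad/s, so T = P/ω = 27.2×10³ / 82.94 = 328.0 N·m.
J_AB = π(0.0491)⁴/32 = 5.71×10^-7 m⁴; J_BC = π(0.0355)⁴/32 = 1.56×10^-7 m⁴; J_CD = π(0.0512)⁴/32 = 6.75×10^-7 m⁴.
θ = (T/G)·Σ L_i/J_i = (328.0/25.2×10⁹)·(0.472/5.71×10^-7 + 0.458/1.56×10^-7 + 0.737/6.75×10^-7) = 0.06321 rad.

3.62°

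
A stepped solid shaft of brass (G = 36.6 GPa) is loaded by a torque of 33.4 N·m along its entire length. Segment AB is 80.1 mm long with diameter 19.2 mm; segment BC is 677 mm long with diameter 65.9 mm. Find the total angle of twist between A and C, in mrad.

J_AB = π(0.0192)⁴/32 = 1.33×10^-8 m⁴; J_BC = π(0.0659)⁴/32 = 1.85×10^-6 m⁴.
θ = (T/G)·Σ L_i/J_i = (33.40/36.6×10⁹)·(0.0801/1.33×10^-8 + 0.677/1.85×10^-6) = 5.813×10^-3 rad.

5.81 mrad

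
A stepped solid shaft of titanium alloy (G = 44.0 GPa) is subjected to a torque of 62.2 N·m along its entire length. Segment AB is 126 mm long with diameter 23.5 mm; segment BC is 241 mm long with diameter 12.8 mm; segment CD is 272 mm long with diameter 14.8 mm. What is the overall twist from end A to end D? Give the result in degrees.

12.4°

J_AB = π(0.0235)⁴/32 = 2.99×10^-8 m⁴; J_BC = π(0.0128)⁴/32 = 2.64×10^-9 m⁴; J_CD = π(0.0148)⁴/32 = 4.71×10^-9 m⁴.
θ = (T/G)·Σ L_i/J_i = (62.20/44.0×10⁹)·(0.126/2.99×10^-8 + 0.241/2.64×10^-9 + 0.272/4.71×10^-9) = 0.2169 rad.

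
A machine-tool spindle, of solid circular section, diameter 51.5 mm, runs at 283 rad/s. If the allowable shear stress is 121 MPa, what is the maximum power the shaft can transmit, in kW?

918 kW

J = πd⁴/32 = π(0.0515)⁴/32 = 6.906×10^-7 m⁴.
T_max = τ_allow·J/r = 1.21×10^8 × 6.906×10^-7 / 0.0257 = 3245 N·m.
ω = 283 rad/s, so P_max = T_max·ω = 9.184×10^5 W.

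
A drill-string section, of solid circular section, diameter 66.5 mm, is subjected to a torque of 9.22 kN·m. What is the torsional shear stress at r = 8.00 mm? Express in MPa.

38.4 MPa

J = πd⁴/32 = π(0.0665)⁴/32 = 1.920×10^-6 m⁴.
Shear stress varies linearly with radius: τ = T·r/J = 9220 × 0.00800 / 1.920×10^-6 = 3.842×10^7 Pa.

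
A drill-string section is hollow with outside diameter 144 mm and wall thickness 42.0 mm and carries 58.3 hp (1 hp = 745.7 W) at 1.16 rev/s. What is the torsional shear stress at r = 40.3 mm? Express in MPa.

ω = 2π·1.16 = 7.288 rad/s, so T = P/ω = 58.3×745.7 / 7.288 = 5965 N·m.
J = π(d_o⁴ − d_i⁴)/32 = π(0.144⁴ − 0.0600⁴)/32 = 4.094×10^-5 m⁴.
Shear stress varies linearly with radius: τ = T·r/J = 5965 × 0.0403 / 4.094×10^-5 = 5.871×10^6 Pa.

5.87 MPa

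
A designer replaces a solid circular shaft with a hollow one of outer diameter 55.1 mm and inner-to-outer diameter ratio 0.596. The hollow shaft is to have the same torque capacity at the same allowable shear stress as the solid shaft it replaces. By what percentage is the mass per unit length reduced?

29.5 %

Equal τ_max and T ⇒ the solid shaft needs d_s³ = d_o³(1−k⁴), so d_s = 55.1·(1−0.596⁴)^(1/3) = 52.68 mm.
Area ratio A_h/A_s = d_o²(1−k²)/d_s² = (1−k²)/(1−k⁴)^(2/3) = 0.7054.
Mass saving = 1 − 0.7054 = 29.5 %.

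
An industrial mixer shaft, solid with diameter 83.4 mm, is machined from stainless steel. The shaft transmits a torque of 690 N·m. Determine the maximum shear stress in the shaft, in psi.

J = πd⁴/32 = π(0.0834)⁴/32 = 4.750×10^-6 m⁴.
τ_max = T·r/J = 690.0 × 0.0417 / 4.750×10^-6 = 6.058×10^6 Pa.

879 psi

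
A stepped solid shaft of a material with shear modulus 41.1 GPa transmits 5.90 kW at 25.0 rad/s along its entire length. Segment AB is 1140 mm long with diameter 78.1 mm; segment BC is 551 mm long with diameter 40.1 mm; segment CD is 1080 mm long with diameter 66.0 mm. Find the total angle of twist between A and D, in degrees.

1.01°

ω = 25.0 rad/s, so T = P/ω = 5.90×10³ / 25.00 = 236.0 N·m.
J_AB = π(0.0781)⁴/32 = 3.65×10^-6 m⁴; J_BC = π(0.0401)⁴/32 = 2.54×10^-7 m⁴; J_CD = π(0.0660)⁴/32 = 1.86×10^-6 m⁴.
θ = (T/G)·Σ L_i/J_i = (236.0/41.1×10⁹)·(1.14/3.65×10^-6 + 0.551/2.54×10^-7 + 1.08/1.86×10^-6) = 0.01758 rad.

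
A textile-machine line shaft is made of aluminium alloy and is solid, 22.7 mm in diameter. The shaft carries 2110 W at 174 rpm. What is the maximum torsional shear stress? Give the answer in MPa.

50.4 MPa

ω = 2π·174/60 = 18.22 rad/s, so T = P/ω = 2110 / 18.22 = 115.8 N·m.
J = πd⁴/32 = π(0.0227)⁴/32 = 2.607×10^-8 m⁴.
τ_max = T·r/J = 115.8 × 0.0113 / 2.607×10^-8 = 5.042×10^7 Pa.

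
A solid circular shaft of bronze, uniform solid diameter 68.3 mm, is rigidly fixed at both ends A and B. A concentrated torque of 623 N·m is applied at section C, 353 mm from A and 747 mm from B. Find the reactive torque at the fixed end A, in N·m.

423 N·m

With uniform GJ and both ends fixed, compatibility θ_AC = θ_CB gives T_A·a = T_B·b, together with T_A + T_B = T₀.
T_A = T₀·b/(a+b) = 623.0·747/1100 = 423.1 N·m; T_B = 199.9 N·m.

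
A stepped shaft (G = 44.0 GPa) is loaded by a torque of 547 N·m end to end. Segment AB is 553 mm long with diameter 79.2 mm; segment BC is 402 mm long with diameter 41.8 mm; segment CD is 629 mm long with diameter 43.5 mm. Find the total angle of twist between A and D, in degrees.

J_AB = π(0.0792)⁴/32 = 3.86×10^-6 m⁴; J_BC = π(0.0418)⁴/32 = 3.00×10^-7 m⁴; J_CD = π(0.0435)⁴/32 = 3.52×10^-7 m⁴.
θ = (T/G)·Σ L_i/J_i = (547.0/44.0×10⁹)·(0.553/3.86×10^-6 + 0.402/3.00×10^-7 + 0.629/3.52×10^-7) = 0.04070 rad.

2.33°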